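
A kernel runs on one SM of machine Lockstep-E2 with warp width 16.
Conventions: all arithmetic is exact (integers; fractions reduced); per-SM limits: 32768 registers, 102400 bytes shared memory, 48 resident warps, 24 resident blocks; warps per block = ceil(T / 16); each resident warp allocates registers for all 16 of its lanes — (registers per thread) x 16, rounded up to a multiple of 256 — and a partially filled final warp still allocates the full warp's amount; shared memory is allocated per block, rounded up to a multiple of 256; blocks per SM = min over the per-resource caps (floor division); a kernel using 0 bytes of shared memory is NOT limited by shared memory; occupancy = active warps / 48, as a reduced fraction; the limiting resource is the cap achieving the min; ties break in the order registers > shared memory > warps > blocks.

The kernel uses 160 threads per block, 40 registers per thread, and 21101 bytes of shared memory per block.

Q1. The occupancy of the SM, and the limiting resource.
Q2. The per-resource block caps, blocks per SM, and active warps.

Answer: occupancy 5/6, limited by registers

registers: 4 blocks
shared memory: 4 blocks
warps: 4 blocks
blocks: 24 blocks

Answer: 4 blocks, 40 active warps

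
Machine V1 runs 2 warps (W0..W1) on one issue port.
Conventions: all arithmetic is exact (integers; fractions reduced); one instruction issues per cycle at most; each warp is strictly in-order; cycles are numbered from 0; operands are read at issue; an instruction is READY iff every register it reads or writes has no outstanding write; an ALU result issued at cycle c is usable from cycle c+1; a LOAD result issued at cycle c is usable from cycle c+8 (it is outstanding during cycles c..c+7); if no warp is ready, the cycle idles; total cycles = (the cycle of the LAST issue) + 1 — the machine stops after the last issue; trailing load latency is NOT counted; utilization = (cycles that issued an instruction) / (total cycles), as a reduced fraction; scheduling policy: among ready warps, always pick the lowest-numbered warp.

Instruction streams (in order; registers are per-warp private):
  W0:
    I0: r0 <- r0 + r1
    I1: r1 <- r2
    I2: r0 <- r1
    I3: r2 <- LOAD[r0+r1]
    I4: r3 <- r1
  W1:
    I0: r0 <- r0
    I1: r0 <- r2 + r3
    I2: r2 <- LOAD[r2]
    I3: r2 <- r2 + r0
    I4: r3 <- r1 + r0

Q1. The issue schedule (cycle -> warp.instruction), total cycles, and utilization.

cycle 0: W0.I0
cycle 1: W0.I1
cycle 2: W0.I2
cycle 3: W0.I3
cycle 4: W0.I4
cycle 5: W1.I0
cycle 6: W1.I1
cycle 7: W1.I2
cycle 8: idle
cycle 9: idle
cycle 10: idle
cycle 11: idle
cycle 12: idle
cycle 13: idle
cycle 14: idle
cycle 15: W1.I3
cycle 16: W1.I4

Answer: 17 cycles, utilization 10/17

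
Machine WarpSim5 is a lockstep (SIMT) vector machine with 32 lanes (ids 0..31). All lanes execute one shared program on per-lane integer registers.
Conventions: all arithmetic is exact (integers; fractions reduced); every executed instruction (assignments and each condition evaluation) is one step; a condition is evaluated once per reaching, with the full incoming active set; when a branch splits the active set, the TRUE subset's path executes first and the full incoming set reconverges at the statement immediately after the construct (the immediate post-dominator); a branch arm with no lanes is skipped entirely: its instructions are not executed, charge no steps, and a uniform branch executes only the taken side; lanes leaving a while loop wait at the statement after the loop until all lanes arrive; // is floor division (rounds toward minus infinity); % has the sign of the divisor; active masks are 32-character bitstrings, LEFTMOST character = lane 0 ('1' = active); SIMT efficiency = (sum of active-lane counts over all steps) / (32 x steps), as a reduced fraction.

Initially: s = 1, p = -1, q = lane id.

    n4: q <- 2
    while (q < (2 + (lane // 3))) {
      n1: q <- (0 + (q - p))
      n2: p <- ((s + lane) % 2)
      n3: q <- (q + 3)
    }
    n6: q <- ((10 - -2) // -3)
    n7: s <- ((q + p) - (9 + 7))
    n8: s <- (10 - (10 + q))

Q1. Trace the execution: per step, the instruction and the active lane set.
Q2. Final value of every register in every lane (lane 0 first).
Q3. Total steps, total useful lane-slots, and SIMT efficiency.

step 0: q <- 2                       11111111111111111111111111111111
step 1: eval (q < (2 + (lane // 3))) 11111111111111111111111111111111
step 2: q <- (0 + (q - p))           00011111111111111111111111111111
step 3: p <- ((s + lane) % 2)        00011111111111111111111111111111
step 4: q <- (q + 3)                 00011111111111111111111111111111
step 5: eval (q < (2 + (lane // 3))) 00011111111111111111111111111111
step 6: q <- (0 + (q - p))           00000000000000011111111111111111
step 7: p <- ((s + lane) % 2)        00000000000000011111111111111111
step 8: q <- (q + 3)                 00000000000000011111111111111111
step 9: eval (q < (2 + (lane // 3))) 00000000000000011111111111111111
step 10: q <- (0 + (q - p))           00000000000000000000001011111111
step 11: p <- ((s + lane) % 2)        00000000000000000000001011111111
step 12: q <- (q + 3)                 00000000000000000000001011111111
step 13: eval (q < (2 + (lane // 3))) 00000000000000000000001011111111
step 14: q <- (0 + (q - p))           00000000000000000000000000001010
step 15: p <- ((s + lane) % 2)        00000000000000000000000000001010
step 16: q <- (q + 3)                 00000000000000000000000000001010
step 17: eval (q < (2 + (lane // 3))) 00000000000000000000000000001010
step 18: q <- ((10 - -2) // -3)       11111111111111111111111111111111
step 19: s <- ((q + p) - (9 + 7))     11111111111111111111111111111111
step 20: s <- (10 - (10 + q))         11111111111111111111111111111111

Answer: 21 steps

s: 4,4,4,4,4,4,4,4,4,4,4,4,4,4,4,4,4,4,4,4,4,4,4,4,4,4,4,4,4,4,4,4
p: -1,-1,-1,0,1,0,1,0,1,0,1,0,1,0,1,0,1,0,1,0,1,0,1,0,1,0,1,0,1,0,1,0
q: -4,-4,-4,-4,-4,-4,-4,-4,-4,-4,-4,-4,-4,-4,-4,-4,-4,-4,-4,-4,-4,-4,-4,-4,-4,-4,-4,-4,-4,-4,-4,-4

steps = 21; useful = 388; efficiency = 388/672 = 97/168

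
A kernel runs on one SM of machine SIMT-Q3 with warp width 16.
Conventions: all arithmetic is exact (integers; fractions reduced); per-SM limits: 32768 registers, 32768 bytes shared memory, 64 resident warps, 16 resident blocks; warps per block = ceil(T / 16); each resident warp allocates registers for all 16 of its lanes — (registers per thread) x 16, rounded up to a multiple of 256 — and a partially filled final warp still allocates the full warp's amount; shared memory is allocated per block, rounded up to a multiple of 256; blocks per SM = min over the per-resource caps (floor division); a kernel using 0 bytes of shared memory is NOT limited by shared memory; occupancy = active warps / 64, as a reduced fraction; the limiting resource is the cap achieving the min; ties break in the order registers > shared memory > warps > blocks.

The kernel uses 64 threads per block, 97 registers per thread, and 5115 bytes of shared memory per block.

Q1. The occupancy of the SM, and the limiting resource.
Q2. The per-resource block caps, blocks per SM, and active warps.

Answer: occupancy 1/4, limited by registers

registers: 4 blocks
shared memory: 6 blocks
warps: 16 blocks
blocks: 16 blocks

Answer: 4 blocks, 16 active warps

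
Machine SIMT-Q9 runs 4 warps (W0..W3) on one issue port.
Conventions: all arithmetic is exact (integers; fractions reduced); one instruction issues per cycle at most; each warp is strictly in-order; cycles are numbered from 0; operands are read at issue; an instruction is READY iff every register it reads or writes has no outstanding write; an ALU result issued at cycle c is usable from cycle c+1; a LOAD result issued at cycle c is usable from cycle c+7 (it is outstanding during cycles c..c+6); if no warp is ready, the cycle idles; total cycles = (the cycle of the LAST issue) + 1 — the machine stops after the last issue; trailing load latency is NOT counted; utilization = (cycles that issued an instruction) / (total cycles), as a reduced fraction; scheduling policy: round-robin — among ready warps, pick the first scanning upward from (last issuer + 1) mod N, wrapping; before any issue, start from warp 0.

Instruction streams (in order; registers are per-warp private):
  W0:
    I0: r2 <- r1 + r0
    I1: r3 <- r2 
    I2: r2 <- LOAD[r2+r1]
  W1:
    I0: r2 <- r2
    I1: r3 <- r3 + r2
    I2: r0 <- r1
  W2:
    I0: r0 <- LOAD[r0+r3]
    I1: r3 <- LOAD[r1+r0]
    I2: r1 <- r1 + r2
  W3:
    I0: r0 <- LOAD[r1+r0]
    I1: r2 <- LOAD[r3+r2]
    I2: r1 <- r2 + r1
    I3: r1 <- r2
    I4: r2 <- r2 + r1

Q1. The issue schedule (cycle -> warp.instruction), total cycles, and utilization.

cycle 0: W0.I0
cycle 1: W1.I0
cycle 2: W2.I0
cycle 3: W3.I0
cycle 4: W0.I1
cycle 5: W1.I1
cycle 6: W3.I1
cycle 7: W0.I2
cycle 8: W1.I2
cycle 9: W2.I1
cycle 10: W2.I2
cycle 11: idle
cycle 12: idle
cycle 13: W3.I2
cycle 14: W3.I3
cycle 15: W3.I4

Answer: 16 cycles, utilization 7/8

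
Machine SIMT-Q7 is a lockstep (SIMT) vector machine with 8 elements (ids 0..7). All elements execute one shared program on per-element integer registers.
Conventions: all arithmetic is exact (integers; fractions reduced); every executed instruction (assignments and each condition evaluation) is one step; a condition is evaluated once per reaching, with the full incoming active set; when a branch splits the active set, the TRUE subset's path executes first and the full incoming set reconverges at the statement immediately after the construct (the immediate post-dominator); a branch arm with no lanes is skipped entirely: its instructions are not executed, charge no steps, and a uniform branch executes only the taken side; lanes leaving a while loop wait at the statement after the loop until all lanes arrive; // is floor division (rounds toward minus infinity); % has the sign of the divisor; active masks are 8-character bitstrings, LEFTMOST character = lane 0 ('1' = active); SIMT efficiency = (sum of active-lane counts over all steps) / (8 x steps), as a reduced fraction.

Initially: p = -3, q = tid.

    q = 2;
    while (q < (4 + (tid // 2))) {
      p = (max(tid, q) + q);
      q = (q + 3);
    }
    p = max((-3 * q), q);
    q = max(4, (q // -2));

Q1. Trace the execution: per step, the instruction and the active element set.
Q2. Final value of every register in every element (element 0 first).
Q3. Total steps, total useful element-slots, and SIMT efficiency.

step 0: q <- 2                       11111111
step 1: eval (q < (4 + (tid // 2)))  11111111
step 2: p <- (max(tid, q) + q)       11111111
step 3: q <- (q + 3)                 11111111
step 4: eval (q < (4 + (tid // 2)))  11111111
step 5: p <- (max(tid, q) + q)       00001111
step 6: q <- (q + 3)                 00001111
step 7: eval (q < (4 + (tid // 2)))  00001111
step 8: p <- max((-3 * q), q)        11111111
step 9: q <- max(4, (q // -2))       11111111

Answer: 10 steps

p: 5,5,5,5,8,8,8,8
q: 4,4,4,4,4,4,4,4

steps = 10; useful = 68; efficiency = 68/80 = 17/20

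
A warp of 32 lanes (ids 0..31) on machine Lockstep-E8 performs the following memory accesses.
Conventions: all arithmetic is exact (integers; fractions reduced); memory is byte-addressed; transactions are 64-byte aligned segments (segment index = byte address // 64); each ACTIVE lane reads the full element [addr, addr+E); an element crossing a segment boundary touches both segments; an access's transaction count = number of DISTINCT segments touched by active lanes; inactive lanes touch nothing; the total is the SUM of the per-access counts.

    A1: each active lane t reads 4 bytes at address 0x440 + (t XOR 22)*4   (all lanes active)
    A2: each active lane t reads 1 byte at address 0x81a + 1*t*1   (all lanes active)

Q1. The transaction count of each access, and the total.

A1: 2 transactions
A2: 1 transaction

Answer: 2,1; total 3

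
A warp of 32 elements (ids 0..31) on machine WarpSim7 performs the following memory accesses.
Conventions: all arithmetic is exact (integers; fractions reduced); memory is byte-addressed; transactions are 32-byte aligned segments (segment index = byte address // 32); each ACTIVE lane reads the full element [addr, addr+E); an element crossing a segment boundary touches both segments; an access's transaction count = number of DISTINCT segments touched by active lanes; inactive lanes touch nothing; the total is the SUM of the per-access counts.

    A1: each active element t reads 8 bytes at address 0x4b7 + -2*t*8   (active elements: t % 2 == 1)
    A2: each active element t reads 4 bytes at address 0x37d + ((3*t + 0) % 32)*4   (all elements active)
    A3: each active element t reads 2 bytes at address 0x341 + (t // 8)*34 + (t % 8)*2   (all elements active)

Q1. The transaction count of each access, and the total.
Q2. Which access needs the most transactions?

A1: 16 transactions
A2: 5 transactions
A3: 4 transactions

Answer: 16,5,4; total 25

Answer: A1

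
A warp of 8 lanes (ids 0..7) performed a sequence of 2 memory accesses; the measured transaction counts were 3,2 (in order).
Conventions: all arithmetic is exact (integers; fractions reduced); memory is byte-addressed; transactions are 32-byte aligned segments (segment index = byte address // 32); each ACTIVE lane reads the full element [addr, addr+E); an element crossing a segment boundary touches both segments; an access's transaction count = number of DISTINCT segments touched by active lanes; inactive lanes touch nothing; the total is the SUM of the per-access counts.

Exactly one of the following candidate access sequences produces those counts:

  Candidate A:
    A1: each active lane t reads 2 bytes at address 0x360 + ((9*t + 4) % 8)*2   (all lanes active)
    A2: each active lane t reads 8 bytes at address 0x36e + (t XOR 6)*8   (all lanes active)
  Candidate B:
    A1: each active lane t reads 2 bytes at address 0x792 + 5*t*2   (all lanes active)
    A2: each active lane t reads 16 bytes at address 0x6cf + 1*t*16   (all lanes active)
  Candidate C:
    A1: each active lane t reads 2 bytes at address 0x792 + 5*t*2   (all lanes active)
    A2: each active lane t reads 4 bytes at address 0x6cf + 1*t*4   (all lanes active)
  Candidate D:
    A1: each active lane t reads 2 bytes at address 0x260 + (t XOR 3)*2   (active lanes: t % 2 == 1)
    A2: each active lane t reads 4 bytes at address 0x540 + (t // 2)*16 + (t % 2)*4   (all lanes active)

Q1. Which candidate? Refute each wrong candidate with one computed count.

A: A1 gives 1 transaction, not 3
B: A2 gives 5 transactions, not 2
D: A1 gives 1 transaction, not 3
C: all counts match (3,2)

Answer: C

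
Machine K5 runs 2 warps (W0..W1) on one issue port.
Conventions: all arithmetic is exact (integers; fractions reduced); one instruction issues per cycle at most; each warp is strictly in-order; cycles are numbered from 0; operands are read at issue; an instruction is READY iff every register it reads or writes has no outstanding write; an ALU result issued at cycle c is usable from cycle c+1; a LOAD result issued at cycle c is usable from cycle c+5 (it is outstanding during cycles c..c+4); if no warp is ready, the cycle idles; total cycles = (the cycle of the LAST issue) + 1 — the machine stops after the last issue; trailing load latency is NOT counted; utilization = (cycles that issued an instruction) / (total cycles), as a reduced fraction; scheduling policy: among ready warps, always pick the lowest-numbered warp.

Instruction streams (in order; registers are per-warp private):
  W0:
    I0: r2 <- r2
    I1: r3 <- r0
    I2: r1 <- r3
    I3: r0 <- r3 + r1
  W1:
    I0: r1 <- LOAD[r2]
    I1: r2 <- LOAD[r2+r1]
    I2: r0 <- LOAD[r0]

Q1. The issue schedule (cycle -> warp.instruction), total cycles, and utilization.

cycle 0: W0.I0
cycle 1: W0.I1
cycle 2: W0.I2
cycle 3: W0.I3
cycle 4: W1.I0
cycle 5: idle
cycle 6: idle
cycle 7: idle
cycle 8: idle
cycle 9: W1.I1
cycle 10: W1.I2

Answer: 11 cycles, utilization 7/11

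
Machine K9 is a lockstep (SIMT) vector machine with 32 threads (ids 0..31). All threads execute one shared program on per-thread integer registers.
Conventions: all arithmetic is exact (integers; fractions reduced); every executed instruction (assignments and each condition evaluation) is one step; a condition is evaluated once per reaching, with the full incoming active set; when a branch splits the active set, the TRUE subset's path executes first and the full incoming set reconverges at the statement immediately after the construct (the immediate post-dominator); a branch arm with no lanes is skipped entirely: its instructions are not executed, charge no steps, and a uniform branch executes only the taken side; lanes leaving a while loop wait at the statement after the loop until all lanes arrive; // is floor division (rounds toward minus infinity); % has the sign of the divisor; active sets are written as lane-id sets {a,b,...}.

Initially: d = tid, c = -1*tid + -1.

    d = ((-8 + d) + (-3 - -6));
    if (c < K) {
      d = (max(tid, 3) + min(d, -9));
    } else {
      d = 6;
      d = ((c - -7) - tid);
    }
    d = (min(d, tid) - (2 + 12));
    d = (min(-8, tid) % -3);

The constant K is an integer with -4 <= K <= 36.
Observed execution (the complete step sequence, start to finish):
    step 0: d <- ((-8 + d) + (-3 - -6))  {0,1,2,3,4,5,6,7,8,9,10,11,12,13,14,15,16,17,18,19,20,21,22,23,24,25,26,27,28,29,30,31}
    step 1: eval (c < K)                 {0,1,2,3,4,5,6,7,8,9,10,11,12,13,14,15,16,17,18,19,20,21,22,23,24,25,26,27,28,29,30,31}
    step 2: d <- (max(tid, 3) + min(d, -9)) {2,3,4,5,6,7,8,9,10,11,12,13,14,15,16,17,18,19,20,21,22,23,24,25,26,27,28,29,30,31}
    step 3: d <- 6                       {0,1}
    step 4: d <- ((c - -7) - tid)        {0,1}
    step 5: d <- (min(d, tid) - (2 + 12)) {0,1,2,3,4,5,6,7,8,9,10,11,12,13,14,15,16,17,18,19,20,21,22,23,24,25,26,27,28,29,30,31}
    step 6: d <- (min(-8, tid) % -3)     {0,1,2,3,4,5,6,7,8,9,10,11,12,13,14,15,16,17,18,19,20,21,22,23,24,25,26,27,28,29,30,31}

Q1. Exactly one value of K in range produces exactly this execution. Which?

Answer: K = -2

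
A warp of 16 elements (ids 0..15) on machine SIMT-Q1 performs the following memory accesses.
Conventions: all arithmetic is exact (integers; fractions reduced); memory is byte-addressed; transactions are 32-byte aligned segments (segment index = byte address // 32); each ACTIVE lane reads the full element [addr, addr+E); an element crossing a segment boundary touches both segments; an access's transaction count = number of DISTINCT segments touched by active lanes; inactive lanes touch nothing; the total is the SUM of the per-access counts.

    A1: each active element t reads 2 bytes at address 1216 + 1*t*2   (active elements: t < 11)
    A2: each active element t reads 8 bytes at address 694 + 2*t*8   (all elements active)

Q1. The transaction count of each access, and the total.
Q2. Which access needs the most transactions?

A1: 1 transaction
A2: 9 transactions

Answer: 1,9; total 10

Answer: A2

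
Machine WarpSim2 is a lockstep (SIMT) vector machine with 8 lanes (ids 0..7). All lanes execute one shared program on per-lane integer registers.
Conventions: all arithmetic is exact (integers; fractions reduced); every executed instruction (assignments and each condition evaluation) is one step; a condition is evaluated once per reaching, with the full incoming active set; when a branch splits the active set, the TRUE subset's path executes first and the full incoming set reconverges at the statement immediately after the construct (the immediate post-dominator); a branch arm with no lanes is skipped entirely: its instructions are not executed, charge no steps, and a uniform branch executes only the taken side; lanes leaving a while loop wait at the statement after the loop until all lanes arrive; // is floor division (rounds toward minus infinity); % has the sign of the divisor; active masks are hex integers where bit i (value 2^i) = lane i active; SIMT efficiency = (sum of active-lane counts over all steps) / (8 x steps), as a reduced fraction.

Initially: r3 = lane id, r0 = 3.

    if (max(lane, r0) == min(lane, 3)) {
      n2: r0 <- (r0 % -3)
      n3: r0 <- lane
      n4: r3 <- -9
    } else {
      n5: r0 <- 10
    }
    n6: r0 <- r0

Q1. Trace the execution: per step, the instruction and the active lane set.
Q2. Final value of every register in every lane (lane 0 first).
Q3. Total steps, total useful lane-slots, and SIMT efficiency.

step 0: eval (max(lane, r0) == min(lane, 3)) 0xff
step 1: r0 <- (r0 % -3)              0x08
step 2: r0 <- lane                   0x08
step 3: r3 <- -9                     0x08
step 4: r0 <- 10                     0xf7
step 5: r0 <- r0                     0xff

Answer: 6 steps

r3: 0,1,2,-9,4,5,6,7
r0: 10,10,10,3,10,10,10,10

steps = 6; useful = 26; efficiency = 26/48 = 13/24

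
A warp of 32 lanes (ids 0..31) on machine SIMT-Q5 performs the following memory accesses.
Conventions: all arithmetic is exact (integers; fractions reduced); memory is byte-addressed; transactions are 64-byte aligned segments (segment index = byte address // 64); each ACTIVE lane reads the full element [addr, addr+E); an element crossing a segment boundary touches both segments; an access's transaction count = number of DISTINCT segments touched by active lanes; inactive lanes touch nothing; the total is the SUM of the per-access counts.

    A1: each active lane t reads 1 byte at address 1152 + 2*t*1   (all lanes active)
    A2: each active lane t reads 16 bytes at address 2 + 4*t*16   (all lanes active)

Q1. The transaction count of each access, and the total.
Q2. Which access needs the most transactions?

A1: 1 transaction
A2: 32 transactions

Answer: 1,32; total 33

Answer: A2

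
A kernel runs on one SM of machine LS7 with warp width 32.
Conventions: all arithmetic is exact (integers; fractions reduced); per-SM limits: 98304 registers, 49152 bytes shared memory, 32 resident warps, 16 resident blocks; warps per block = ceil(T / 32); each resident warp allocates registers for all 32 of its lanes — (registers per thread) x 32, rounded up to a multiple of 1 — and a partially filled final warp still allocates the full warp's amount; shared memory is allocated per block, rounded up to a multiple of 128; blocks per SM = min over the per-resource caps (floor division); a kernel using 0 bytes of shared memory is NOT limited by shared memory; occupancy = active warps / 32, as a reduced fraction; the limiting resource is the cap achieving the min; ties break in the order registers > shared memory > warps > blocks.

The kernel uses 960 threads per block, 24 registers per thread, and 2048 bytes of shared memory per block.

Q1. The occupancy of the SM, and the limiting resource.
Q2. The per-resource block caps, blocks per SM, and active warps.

Answer: occupancy 15/16, limited by warps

registers: 4 blocks
shared memory: 24 blocks
warps: 1 block
blocks: 16 blocks

Answer: 1 block, 30 active warps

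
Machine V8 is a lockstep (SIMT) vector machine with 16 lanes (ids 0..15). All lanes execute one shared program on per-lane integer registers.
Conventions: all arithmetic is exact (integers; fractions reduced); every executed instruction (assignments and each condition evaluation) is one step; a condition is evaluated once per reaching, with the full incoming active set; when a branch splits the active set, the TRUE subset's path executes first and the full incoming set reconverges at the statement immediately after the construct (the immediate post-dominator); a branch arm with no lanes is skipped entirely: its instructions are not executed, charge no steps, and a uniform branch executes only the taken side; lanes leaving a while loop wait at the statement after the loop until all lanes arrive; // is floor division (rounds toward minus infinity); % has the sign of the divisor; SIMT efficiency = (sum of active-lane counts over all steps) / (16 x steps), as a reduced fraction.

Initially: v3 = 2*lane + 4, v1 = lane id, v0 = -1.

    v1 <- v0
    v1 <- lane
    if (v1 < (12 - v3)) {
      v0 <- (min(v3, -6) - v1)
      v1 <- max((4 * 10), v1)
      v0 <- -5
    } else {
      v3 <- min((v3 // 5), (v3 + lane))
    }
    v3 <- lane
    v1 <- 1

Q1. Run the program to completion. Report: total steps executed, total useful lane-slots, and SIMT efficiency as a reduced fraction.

Answer: 9 steps, 102 useful, 17/24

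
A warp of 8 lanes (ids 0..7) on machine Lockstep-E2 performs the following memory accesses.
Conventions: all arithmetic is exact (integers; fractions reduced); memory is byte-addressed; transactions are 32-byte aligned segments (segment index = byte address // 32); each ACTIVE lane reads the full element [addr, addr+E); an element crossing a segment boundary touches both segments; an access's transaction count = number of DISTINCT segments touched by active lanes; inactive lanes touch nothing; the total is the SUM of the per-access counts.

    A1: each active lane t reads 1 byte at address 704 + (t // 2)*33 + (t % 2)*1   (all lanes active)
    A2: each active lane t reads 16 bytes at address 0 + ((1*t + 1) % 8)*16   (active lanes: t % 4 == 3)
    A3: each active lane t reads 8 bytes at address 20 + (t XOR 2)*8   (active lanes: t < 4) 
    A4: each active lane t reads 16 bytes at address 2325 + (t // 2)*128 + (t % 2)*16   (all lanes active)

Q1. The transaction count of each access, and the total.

A1: 4 transactions
A2: 2 transactions
A3: 2 transactions
A4: 8 transactions

Answer: 4,2,2,8; total 16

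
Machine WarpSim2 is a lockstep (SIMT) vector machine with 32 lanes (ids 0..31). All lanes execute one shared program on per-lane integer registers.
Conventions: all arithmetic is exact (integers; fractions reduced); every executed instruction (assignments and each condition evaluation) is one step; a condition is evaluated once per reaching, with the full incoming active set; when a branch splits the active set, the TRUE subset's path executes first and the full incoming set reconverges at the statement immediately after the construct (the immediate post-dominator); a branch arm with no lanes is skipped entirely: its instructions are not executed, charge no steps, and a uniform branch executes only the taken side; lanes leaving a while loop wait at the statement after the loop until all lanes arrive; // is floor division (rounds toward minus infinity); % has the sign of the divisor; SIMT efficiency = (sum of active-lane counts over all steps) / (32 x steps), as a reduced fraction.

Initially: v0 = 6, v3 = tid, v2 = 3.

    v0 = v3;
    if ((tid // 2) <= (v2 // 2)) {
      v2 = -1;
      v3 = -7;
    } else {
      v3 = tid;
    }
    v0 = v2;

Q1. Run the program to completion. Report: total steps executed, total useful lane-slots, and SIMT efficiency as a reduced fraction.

Answer: 6 steps, 132 useful, 11/16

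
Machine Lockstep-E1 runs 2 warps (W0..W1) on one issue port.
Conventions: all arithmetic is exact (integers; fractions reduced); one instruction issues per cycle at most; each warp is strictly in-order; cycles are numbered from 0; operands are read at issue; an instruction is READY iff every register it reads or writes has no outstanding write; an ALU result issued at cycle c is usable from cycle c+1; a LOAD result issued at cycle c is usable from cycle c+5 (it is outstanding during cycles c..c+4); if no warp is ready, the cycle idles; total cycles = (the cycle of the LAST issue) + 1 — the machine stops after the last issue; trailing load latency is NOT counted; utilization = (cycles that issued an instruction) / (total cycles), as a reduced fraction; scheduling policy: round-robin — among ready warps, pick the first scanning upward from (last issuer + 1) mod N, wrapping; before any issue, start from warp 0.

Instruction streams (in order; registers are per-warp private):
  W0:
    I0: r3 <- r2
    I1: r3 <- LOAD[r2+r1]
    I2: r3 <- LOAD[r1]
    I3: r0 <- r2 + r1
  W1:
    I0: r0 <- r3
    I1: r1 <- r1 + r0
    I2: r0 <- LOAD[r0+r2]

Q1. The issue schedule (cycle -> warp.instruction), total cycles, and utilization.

cycle 0: W0.I0
cycle 1: W1.I0
cycle 2: W0.I1
cycle 3: W1.I1
cycle 4: W1.I2
cycle 5: idle
cycle 6: idle
cycle 7: W0.I2
cycle 8: W0.I3

Answer: 9 cycles, utilization 7/9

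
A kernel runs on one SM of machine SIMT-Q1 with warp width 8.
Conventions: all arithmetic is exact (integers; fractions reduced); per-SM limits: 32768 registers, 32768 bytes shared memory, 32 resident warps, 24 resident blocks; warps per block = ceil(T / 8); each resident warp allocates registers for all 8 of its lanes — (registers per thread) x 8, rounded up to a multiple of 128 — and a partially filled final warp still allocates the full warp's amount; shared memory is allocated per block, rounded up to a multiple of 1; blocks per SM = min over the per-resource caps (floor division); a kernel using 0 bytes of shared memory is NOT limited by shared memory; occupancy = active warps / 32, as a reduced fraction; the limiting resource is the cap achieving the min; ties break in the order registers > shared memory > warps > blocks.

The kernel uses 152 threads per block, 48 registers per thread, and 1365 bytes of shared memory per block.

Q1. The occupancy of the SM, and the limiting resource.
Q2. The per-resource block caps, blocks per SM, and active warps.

Answer: occupancy 19/32, limited by warps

registers: 4 blocks
shared memory: 24 blocks
warps: 1 block
blocks: 24 blocks

Answer: 1 block, 19 active warps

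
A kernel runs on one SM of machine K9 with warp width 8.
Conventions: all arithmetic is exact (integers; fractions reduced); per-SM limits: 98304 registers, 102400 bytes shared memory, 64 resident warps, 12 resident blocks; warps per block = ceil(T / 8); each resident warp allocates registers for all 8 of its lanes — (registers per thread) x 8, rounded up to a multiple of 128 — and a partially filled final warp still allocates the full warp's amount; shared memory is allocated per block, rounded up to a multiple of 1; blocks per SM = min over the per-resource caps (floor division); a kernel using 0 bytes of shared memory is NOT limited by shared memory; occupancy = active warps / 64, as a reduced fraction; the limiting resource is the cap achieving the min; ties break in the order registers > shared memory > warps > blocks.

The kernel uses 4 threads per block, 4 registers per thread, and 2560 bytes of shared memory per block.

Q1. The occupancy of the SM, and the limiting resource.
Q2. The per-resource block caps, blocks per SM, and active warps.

Answer: occupancy 3/16, limited by blocks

registers: 768 blocks
shared memory: 40 blocks
warps: 64 blocks
blocks: 12 blocks

Answer: 12 blocks, 12 active warps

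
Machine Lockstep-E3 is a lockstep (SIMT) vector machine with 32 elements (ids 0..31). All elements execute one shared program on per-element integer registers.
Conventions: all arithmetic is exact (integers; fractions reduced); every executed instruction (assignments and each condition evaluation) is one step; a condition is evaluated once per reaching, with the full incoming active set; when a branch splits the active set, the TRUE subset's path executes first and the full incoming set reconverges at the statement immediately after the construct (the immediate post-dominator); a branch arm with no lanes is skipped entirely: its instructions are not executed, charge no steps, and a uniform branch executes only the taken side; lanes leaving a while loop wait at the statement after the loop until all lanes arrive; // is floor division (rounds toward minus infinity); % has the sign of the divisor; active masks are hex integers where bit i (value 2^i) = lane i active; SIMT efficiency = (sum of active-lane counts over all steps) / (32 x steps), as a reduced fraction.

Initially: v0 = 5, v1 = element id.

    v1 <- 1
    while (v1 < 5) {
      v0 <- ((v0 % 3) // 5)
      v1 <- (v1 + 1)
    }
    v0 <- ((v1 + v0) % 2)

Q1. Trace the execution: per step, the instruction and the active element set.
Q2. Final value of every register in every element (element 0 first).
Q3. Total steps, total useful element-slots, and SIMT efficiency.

step 0: v1 <- 1                      0xffffffff
step 1: eval (v1 < 5)                0xffffffff
step 2: v0 <- ((v0 % 3) // 5)        0xffffffff
step 3: v1 <- (v1 + 1)               0xffffffff
step 4: eval (v1 < 5)                0xffffffff
step 5: v0 <- ((v0 % 3) // 5)        0xffffffff
step 6: v1 <- (v1 + 1)               0xffffffff
step 7: eval (v1 < 5)                0xffffffff
step 8: v0 <- ((v0 % 3) // 5)        0xffffffff
step 9: v1 <- (v1 + 1)               0xffffffff
step 10: eval (v1 < 5)                0xffffffff
step 11: v0 <- ((v0 % 3) // 5)        0xffffffff
step 12: v1 <- (v1 + 1)               0xffffffff
step 13: eval (v1 < 5)                0xffffffff
step 14: v0 <- ((v1 + v0) % 2)        0xffffffff

Answer: 15 steps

v0: 1,1,1,1,1,1,1,1,1,1,1,1,1,1,1,1,1,1,1,1,1,1,1,1,1,1,1,1,1,1,1,1
v1: 5,5,5,5,5,5,5,5,5,5,5,5,5,5,5,5,5,5,5,5,5,5,5,5,5,5,5,5,5,5,5,5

steps = 15; useful = 480; efficiency = 480/480 = 1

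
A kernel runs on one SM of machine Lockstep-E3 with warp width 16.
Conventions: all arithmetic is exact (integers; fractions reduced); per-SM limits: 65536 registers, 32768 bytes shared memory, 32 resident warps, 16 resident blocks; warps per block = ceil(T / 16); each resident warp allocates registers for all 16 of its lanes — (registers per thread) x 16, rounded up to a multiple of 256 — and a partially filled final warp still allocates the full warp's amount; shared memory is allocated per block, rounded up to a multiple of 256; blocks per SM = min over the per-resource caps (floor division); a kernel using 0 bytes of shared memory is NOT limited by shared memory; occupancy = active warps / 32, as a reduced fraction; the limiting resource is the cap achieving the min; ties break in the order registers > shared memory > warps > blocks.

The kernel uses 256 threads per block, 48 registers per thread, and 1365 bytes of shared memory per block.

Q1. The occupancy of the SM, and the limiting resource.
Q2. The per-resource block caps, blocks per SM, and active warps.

Answer: occupancy 1, limited by warps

registers: 5 blocks
shared memory: 21 blocks
warps: 2 blocks
blocks: 16 blocks

Answer: 2 blocks, 32 active warps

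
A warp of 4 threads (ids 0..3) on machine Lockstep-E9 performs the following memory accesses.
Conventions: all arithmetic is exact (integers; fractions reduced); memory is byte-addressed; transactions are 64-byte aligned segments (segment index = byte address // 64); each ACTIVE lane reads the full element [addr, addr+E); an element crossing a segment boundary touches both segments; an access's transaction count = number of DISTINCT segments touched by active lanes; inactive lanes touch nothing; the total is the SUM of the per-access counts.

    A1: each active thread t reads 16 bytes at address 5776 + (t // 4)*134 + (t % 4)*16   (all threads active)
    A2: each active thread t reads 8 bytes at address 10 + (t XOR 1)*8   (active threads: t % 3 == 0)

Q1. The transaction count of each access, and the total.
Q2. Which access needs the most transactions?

A1: 2 transactions
A2: 1 transaction

Answer: 2,1; total 3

Answer: A1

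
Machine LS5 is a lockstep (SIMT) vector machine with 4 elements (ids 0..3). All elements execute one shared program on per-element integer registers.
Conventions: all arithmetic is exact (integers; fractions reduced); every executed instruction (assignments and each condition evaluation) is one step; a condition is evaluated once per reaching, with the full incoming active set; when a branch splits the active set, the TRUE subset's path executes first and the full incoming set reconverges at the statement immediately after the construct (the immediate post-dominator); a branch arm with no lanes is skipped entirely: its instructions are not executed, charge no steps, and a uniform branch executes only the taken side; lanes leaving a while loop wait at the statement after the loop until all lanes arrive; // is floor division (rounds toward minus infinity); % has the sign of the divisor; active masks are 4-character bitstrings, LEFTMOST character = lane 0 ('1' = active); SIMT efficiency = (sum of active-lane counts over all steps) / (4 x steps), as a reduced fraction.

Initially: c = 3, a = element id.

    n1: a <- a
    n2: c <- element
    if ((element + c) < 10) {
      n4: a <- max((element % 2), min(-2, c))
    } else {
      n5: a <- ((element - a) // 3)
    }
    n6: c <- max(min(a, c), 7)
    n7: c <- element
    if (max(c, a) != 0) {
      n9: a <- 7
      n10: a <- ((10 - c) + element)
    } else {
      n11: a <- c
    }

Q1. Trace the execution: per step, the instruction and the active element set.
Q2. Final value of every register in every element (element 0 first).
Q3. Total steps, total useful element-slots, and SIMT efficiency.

step 0: a <- a                       1111
step 1: c <- element                 1111
step 2: eval ((element + c) < 10)    1111
step 3: a <- max((element % 2), min(-2, c)) 1111
step 4: c <- max(min(a, c), 7)       1111
step 5: c <- element                 1111
step 6: eval (max(c, a) != 0)        1111
step 7: a <- 7                       0111
step 8: a <- ((10 - c) + element)    0111
step 9: a <- c                       1000

Answer: 10 steps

c: 0,1,2,3
a: 0,10,10,10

steps = 10; useful = 35; efficiency = 35/40 = 7/8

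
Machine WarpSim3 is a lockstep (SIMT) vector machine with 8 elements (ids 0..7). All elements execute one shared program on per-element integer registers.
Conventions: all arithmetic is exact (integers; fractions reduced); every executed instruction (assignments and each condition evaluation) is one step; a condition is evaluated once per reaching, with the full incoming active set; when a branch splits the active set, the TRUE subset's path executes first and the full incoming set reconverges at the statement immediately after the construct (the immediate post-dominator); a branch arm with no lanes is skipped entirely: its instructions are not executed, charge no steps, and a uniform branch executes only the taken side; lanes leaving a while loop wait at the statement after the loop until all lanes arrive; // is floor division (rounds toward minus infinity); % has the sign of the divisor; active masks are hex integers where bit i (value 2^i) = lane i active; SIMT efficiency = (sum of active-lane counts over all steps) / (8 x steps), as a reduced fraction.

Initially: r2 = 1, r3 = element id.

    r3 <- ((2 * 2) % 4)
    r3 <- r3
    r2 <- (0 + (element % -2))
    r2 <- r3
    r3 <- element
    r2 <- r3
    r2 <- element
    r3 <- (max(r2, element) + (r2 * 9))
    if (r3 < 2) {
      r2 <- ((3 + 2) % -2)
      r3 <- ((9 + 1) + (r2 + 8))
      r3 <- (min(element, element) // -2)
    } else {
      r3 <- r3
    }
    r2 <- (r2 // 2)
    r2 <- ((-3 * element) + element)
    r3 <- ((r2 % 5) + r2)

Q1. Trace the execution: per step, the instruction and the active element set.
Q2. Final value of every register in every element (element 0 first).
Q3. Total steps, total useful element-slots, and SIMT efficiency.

step 0: r3 <- ((2 * 2) % 4)          0xff
step 1: r3 <- r3                     0xff
step 2: r2 <- (0 + (element % -2))   0xff
step 3: r2 <- r3                     0xff
step 4: r3 <- element                0xff
step 5: r2 <- r3                     0xff
step 6: r2 <- element                0xff
step 7: r3 <- (max(r2, element) + (r2 * 9)) 0xff
step 8: eval (r3 < 2)                0xff
step 9: r2 <- ((3 + 2) % -2)         0x01
step 10: r3 <- ((9 + 1) + (r2 + 8))   0x01
step 11: r3 <- (min(element, element) // -2) 0x01
step 12: r3 <- r3                     0xfe
step 13: r2 <- (r2 // 2)              0xff
step 14: r2 <- ((-3 * element) + element) 0xff
step 15: r3 <- ((r2 % 5) + r2)        0xff

Answer: 16 steps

r2: 0,-2,-4,-6,-8,-10,-12,-14
r3: 0,1,-3,-2,-6,-10,-9,-13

steps = 16; useful = 106; efficiency = 106/128 = 53/64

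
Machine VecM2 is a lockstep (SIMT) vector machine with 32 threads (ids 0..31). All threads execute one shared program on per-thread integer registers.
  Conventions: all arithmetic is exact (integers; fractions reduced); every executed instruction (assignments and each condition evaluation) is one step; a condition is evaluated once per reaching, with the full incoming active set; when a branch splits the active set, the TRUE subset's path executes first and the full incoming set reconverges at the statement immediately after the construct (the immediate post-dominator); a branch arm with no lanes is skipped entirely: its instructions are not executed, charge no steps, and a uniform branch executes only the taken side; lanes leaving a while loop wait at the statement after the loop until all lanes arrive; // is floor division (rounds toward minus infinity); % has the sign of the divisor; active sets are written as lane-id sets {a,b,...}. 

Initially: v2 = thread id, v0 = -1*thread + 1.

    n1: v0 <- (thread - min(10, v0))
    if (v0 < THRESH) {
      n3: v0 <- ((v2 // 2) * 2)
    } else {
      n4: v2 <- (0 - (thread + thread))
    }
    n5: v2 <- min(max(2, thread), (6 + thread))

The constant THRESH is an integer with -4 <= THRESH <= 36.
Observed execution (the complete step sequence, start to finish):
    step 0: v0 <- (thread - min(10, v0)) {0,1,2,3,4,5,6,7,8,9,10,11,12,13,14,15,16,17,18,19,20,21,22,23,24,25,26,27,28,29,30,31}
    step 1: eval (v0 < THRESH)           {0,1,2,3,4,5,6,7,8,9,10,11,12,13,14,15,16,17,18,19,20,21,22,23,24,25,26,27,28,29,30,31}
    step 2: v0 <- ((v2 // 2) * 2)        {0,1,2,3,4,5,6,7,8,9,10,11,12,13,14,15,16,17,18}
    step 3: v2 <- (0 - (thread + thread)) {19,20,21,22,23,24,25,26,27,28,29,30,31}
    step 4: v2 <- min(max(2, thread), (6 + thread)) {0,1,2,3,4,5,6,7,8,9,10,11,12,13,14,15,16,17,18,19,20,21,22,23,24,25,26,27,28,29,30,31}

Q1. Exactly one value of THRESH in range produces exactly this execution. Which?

Answer: THRESH = 36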